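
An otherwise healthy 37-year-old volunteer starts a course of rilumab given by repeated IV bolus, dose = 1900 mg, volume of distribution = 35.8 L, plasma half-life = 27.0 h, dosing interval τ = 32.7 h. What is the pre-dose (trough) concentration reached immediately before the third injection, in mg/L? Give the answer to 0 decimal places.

33 mg/L

C₀ per dose = Dose / Vd = 1900 / 35.8 = 53.07 mg/L
k = ln2 / t½ = 0.693147 / 27.0 = 0.02567 h⁻¹
Fraction remaining after one interval: r = e^(−kτ) = e^(−0.02567 × 32.7) = 0.4320
Before dose 3, 2 doses have been given (aged 1τ, 2τ).
C_trough = C₀ × (r + r²) = 53.07 × (0.4320 + 0.1866) = 32.83 mg/L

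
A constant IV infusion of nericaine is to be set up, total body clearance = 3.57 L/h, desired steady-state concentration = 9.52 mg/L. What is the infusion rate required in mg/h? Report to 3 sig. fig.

34.0 mg/h

At steady state, infusion rate R₀ = Css × CL = 9.52 × 3.570 = 33.99 mg/h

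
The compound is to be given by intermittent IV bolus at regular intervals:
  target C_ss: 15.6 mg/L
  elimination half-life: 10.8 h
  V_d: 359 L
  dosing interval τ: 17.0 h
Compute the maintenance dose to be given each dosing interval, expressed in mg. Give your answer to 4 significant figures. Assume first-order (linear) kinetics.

k = ln2 / t½ = 0.693147 / 10.8 = 0.06418 h⁻¹
CL = k × Vd = 0.06418 × 359 = 23.04 L/h
At steady state, Dose/τ = Css × CL.
Dose = Css × CL × τ = 15.6 × 23.04 × 17.0 = 6110 mg

6110 mg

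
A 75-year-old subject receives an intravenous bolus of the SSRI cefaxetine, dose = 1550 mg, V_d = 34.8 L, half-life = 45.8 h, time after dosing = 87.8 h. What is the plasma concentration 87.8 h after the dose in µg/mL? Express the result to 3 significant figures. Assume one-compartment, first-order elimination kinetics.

11.8 µg/mL

C₀ = Dose / Vd = 1550 / 34.8 = 44.54 mg/L
k = ln2 / t½ = 0.693147 / 45.8 = 0.01513 h⁻¹
C = C₀ · e^(−k·t) = 44.54 × e^(−0.01513 × 87.8)
  = 44.54 × 0.2649 = 11.80 mg/L
(11.80 mg/L = 11.80 µg/mL)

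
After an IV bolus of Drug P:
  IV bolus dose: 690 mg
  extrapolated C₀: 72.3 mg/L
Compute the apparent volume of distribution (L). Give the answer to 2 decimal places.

Vd = Dose / C₀ = 690.0 / 72.3 = 9.544 L

9.54 L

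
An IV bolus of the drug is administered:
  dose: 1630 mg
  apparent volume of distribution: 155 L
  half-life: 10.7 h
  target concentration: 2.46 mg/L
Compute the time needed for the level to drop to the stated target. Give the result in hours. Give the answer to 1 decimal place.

22.4 h

C₀ = Dose / Vd = 1630 / 155 = 10.52 mg/L
k = ln2 / t½ = 0.693147 / 10.7 = 0.06478 h⁻¹
t = ln(C₀ / C) / k = ln(10.52 / 2.46) / 0.06478
  = ln(4.276) / 0.06478 = 1.453 / 0.06478 = 22.43 h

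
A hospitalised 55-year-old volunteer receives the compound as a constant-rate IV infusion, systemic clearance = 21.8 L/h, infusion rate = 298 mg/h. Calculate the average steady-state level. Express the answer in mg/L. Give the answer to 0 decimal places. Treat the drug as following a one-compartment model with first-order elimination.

At steady state Css = R₀ / CL = 298 / 21.80 = 13.67 mg/L

14 mg/L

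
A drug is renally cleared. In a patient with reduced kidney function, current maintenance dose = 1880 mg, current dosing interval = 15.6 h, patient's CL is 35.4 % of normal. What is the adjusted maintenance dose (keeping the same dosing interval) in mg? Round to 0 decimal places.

To keep the same average steady-state level, dosing rate must scale with clearance.
CL ratio = 35.4 / 100 = 0.3540
New dose (same interval) = 1880 × 0.3540 = 665.5 mg

666 mg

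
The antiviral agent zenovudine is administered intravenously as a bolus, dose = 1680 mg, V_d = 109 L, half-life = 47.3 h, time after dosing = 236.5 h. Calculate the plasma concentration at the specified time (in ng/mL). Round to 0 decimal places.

482 ng/mL

C₀ = Dose / Vd = 1680 / 109 = 15.41 mg/L
k = ln2 / t½ = 0.693147 / 47.3 = 0.01465 h⁻¹
t / t½ = 236.5 / 47.3 = 5 half-lives
C = C₀ × (1/2)^5 = 15.41 × 0.03125 = 0.4816 mg/L
Convert: 0.4816 mg/L × 1000 = 481.6 ng/mL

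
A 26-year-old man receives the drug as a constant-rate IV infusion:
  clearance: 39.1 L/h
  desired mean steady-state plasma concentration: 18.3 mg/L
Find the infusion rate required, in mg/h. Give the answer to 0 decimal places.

At steady state, infusion rate R₀ = Css × CL = 18.3 × 39.10 = 715.5 mg/h

716 mg/h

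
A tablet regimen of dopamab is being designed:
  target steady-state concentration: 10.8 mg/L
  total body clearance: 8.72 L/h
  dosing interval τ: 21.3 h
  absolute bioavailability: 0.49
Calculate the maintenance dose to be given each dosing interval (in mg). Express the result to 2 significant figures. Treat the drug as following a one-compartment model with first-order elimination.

4100 mg

At steady state, F × (Dose/τ) = Css × CL.
Dose = Css × CL × τ / F = 10.8 × 8.720 × 21.3 / 0.49 = 4094 mg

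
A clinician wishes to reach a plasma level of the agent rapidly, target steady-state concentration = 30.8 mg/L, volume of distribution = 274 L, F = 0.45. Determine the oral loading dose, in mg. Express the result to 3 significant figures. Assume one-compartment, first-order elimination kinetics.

18800 mg

LD = Css × Vd / F = 30.8 × 274 / 0.45 = 18750 mg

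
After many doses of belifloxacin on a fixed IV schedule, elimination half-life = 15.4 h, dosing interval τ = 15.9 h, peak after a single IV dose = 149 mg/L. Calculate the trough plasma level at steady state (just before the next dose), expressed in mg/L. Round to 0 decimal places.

143 mg/L

k = ln2 / t½ = 0.693147 / 15.4 = 0.04501 h⁻¹
e^(−kτ) = e^(−0.04501 × 15.9) = 0.4889
Accumulation ratio R = 1 / (1 − e^(−kτ)) = 1 / (1 − 0.4889) = 1.957
Steady-state trough = C₀ × R × e^(−kτ) = 149 × 1.957 × 0.4889 = 142.6 mg/L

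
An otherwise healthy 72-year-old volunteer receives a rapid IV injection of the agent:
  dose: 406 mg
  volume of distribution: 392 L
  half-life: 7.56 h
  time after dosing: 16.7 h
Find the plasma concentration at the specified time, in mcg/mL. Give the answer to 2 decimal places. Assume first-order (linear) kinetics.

0.22 mcg/mL

C₀ = Dose / Vd = 406.0 / 392 = 1.036 mg/L
k = ln2 / t½ = 0.693147 / 7.56 = 0.09169 h⁻¹
C = C₀ · e^(−k·t) = 1.036 × e^(−0.09169 × 16.7)
  = 1.036 × 0.2163 = 0.2241 mg/L
(0.2241 mg/L = 0.2241 mcg/mL)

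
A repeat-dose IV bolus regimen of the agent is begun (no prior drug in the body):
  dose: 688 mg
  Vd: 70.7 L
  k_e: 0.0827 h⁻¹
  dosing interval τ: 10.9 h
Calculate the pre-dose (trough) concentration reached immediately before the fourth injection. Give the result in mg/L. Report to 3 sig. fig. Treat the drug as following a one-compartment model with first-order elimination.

6.21 mg/L

C₀ per dose = Dose / Vd = 688 / 70.7 = 9.731 mg/L
Fraction remaining after one interval: r = e^(−kτ) = e^(−0.08270 × 10.9) = 0.4060
Before dose 4, 3 doses have been given (aged 1τ, 2τ, 3τ).
C_trough = C₀ × (r + r² + … + r^3) = C₀ × r(1−r^3)/(1−r)
        = 9.731 × 0.4060 × (1 − 0.06692) / (1 − 0.4060) = 6.206 mg/L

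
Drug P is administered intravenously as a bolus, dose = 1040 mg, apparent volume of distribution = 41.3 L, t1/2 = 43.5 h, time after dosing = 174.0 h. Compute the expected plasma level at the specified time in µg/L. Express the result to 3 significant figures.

1570 µg/L

C₀ = Dose / Vd = 1040 / 41.3 = 25.18 mg/L
k = ln2 / t½ = 0.693147 / 43.5 = 0.01593 h⁻¹
t / t½ = 174.0 / 43.5 = 4 half-lives
C = C₀ × (1/2)^4 = 25.18 × 0.06250 = 1.574 mg/L
Convert: 1.574 mg/L × 1000 = 1574 µg/L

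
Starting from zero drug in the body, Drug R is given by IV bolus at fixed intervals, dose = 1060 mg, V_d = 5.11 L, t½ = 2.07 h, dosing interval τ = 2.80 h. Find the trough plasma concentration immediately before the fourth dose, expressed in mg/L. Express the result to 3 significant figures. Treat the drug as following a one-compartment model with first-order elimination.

C₀ per dose = Dose / Vd = 1060 / 5.11 = 207.4 mg/L
k = ln2 / t½ = 0.693147 / 2.07 = 0.3349 h⁻¹
Fraction remaining after one interval: r = e^(−kτ) = e^(−0.3349 × 2.80) = 0.3915
Before dose 4, 3 doses have been given (aged 1τ, 2τ, 3τ).
C_trough = C₀ × (r + r² + … + r^3) = C₀ × r(1−r^3)/(1−r)
        = 207.4 × 0.3915 × (1 − 0.06001) / (1 − 0.3915) = 125.4 mg/L

125 mg/L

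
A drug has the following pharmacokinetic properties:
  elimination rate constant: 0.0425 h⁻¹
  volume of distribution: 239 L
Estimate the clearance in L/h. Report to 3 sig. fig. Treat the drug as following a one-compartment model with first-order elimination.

10.2 L/h

CL = k × Vd = 0.0425 × 239 = 10.16 L/h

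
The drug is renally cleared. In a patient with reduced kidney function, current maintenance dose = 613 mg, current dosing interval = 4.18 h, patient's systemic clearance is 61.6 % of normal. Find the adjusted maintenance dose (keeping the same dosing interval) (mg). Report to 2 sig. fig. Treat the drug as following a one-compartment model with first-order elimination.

To keep the same average steady-state level, dosing rate must scale with clearance.
CL ratio = 61.6 / 100 = 0.6160
New dose (same interval) = 613 × 0.6160 = 377.6 mg

380 mg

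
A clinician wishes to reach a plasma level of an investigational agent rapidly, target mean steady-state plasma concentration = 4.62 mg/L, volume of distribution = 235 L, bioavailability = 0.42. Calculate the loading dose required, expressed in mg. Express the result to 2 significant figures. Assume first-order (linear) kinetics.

LD = Css × Vd / F = 4.62 × 235 / 0.42 = 2585 mg

2600 mg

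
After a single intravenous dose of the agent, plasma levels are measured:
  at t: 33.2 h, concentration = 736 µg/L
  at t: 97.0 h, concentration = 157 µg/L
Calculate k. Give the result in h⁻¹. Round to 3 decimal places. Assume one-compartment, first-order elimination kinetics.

0.024 h⁻¹

k = ln(C₁/C₂) / (t₂ − t₁) = ln(736/157) / (97.0 − 33.2)
  = 1.545 / 63.80 = 0.02422 h⁻¹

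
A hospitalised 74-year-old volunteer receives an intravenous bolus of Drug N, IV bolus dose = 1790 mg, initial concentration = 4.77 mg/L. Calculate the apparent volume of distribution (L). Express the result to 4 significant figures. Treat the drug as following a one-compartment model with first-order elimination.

Vd = Dose / C₀ = 1790 / 4.77 = 375.3 L

375.3 L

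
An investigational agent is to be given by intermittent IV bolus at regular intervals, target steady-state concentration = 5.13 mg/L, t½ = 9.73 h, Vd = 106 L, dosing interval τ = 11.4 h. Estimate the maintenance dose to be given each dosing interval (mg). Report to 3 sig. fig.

442 mg

k = ln2 / t½ = 0.693147 / 9.73 = 0.07124 h⁻¹
CL = k × Vd = 0.07124 × 106 = 7.551 L/h
At steady state, Dose/τ = Css × CL.
Dose = Css × CL × τ = 5.13 × 7.551 × 11.4 = 441.6 mg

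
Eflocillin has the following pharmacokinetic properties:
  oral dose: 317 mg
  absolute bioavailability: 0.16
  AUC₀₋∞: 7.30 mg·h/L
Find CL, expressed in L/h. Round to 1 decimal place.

6.9 L/h

CL = F·Dose / AUC = 0.16 × 317 / 7.30 = 6.948 L/h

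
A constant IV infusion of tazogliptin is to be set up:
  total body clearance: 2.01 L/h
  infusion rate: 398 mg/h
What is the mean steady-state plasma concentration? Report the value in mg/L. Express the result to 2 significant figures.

At steady state Css = R₀ / CL = 398 / 2.010 = 198.0 mg/L

200 mg/L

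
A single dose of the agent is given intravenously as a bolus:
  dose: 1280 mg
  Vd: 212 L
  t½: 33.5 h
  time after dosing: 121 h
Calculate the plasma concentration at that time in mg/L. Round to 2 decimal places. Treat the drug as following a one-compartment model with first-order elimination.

0.49 mg/L

C₀ = Dose / Vd = 1280 / 212 = 6.038 mg/L
k = ln2 / t½ = 0.693147 / 33.5 = 0.02069 h⁻¹
C = C₀ · e^(−k·t) = 6.038 × e^(−0.02069 × 121)
  = 6.038 × 0.08180 = 0.4939 mg/L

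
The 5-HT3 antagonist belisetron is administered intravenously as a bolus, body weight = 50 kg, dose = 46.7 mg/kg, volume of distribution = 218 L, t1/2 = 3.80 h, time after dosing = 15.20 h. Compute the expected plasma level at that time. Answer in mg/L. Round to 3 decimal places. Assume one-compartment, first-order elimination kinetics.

0.669 mg/L

Total dose = 46.7 × 50 = 2335 mg
C₀ = Dose / Vd = 2335 / 218 = 10.71 mg/L
k = ln2 / t½ = 0.693147 / 3.80 = 0.1824 h⁻¹
t / t½ = 15.20 / 3.80 = 4 half-lives
C = C₀ × (1/2)^4 = 10.71 × 0.06250 = 0.6694 mg/L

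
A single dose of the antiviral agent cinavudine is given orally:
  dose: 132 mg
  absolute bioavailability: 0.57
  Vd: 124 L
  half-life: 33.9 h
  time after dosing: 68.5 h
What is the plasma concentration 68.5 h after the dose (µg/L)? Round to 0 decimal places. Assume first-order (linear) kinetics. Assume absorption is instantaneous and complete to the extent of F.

150 µg/L

Amount reaching circulation = F × Dose = 0.57 × 132.0 = 75.24 mg
C₀ = F·Dose / Vd = 75.24 / 124 = 0.6068 mg/L
k = ln2 / t½ = 0.693147 / 33.9 = 0.02045 h⁻¹
C = C₀ · e^(−k·t) = 0.6068 × e^(−0.02045 × 68.5)
  = 0.6068 × 0.2464 = 0.1495 mg/L
Convert: 0.1495 mg/L × 1000 = 149.5 µg/L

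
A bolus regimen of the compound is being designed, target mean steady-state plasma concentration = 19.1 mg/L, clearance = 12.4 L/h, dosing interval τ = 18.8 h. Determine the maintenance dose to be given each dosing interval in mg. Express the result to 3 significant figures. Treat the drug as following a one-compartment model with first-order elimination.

4450 mg

At steady state, Dose/τ = Css × CL.
Dose = Css × CL × τ = 19.1 × 12.40 × 18.8 = 4453 mg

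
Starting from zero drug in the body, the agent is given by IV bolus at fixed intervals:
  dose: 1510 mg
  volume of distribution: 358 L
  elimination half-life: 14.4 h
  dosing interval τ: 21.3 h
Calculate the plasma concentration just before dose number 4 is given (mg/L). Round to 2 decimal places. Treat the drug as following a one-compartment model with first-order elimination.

2.25 mg/L

C₀ per dose = Dose / Vd = 1510 / 358 = 4.218 mg/L
k = ln2 / t½ = 0.693147 / 14.4 = 0.04814 h⁻¹
Fraction remaining after one interval: r = e^(−kτ) = e^(−0.04814 × 21.3) = 0.3587
Before dose 4, 3 doses have been given (aged 1τ, 2τ, 3τ).
C_trough = C₀ × (r + r² + … + r^3) = C₀ × r(1−r^3)/(1−r)
        = 4.218 × 0.3587 × (1 − 0.04615) / (1 − 0.3587) = 2.250 mg/L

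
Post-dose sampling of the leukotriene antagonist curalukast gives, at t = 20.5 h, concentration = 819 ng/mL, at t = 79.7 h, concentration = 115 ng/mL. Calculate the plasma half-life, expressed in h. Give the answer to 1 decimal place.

k = ln(C₁/C₂) / (t₂ − t₁) = ln(819/115) / (79.7 − 20.5)
  = 1.963 / 59.20 = 0.03316 h⁻¹
t½ = ln2 / k = 0.693147 / 0.03316 = 20.90 h

20.9 h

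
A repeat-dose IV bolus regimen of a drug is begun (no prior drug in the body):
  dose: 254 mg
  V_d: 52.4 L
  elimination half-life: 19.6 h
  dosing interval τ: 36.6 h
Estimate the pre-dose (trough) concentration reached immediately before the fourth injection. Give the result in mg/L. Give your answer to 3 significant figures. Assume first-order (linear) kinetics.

C₀ per dose = Dose / Vd = 254 / 52.4 = 4.847 mg/L
k = ln2 / t½ = 0.693147 / 19.6 = 0.03536 h⁻¹
Fraction remaining after one interval: r = e^(−kτ) = e^(−0.03536 × 36.6) = 0.2741
Before dose 4, 3 doses have been given (aged 1τ, 2τ, 3τ).
C_trough = C₀ × (r + r² + … + r^3) = C₀ × r(1−r^3)/(1−r)
        = 4.847 × 0.2741 × (1 − 0.02059) / (1 − 0.2741) = 1.793 mg/L

1.79 mg/L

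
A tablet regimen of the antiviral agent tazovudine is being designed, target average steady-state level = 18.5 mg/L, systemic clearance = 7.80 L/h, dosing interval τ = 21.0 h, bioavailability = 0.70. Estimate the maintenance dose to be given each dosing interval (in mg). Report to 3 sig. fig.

At steady state, F × (Dose/τ) = Css × CL.
Dose = Css × CL × τ / F = 18.5 × 7.800 × 21.0 / 0.70 = 4329 mg

4330 mg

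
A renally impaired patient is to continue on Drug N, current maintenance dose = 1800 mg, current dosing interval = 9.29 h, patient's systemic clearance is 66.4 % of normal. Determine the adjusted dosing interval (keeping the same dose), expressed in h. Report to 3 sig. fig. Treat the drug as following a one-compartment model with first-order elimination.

14.0 h

To keep the same average steady-state level, dosing rate must scale with clearance.
CL ratio = 66.4 / 100 = 0.6640
New interval (same dose) = 9.29 / 0.6640 = 13.99 h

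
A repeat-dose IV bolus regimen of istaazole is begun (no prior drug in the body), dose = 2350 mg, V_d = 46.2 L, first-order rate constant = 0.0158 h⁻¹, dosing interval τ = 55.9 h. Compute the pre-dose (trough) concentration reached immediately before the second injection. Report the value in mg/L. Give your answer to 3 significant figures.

21.0 mg/L

C₀ per dose = Dose / Vd = 2350 / 46.2 = 50.87 mg/L
Fraction remaining after one interval: r = e^(−kτ) = e^(−0.01580 × 55.9) = 0.4134
Before dose 2, 1 dose has been given (aged 1τ).
C_trough = C₀ × r = 50.87 × 0.4134 = 21.03 mg/L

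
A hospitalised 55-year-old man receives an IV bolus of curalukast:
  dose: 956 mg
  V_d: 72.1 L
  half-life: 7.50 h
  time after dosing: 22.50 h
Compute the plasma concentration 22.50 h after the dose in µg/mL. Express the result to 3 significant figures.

C₀ = Dose / Vd = 956.0 / 72.1 = 13.26 mg/L
k = ln2 / t½ = 0.693147 / 7.50 = 0.09242 h⁻¹
t / t½ = 22.50 / 7.50 = 3 half-lives
C = C₀ × (1/2)^3 = 13.26 × 0.1250 = 1.658 mg/L
(1.658 mg/L = 1.658 µg/mL)

1.66 µg/mL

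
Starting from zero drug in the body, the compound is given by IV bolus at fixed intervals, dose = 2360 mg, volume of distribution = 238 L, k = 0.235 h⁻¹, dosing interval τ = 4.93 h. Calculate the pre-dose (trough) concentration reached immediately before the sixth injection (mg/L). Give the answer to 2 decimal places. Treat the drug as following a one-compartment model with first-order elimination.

4.52 mg/L

C₀ per dose = Dose / Vd = 2360 / 238 = 9.916 mg/L
Fraction remaining after one interval: r = e^(−kτ) = e^(−0.2350 × 4.93) = 0.3139
Before dose 6, 5 doses have been given (aged 1τ, 2τ, 3τ, 4τ, 5τ).
C_trough = C₀ × (r + r² + … + r^5) = C₀ × r(1−r^5)/(1−r)
        = 9.916 × 0.3139 × (1 − 0.003048) / (1 − 0.3139) = 4.523 mg/L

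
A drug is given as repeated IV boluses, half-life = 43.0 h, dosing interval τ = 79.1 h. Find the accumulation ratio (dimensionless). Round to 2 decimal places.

k = ln2 / t½ = 0.693147 / 43.0 = 0.01612 h⁻¹
e^(−kτ) = e^(−0.01612 × 79.1) = 0.2794
Accumulation ratio R = 1 / (1 − e^(−kτ)) = 1 / (1 − 0.2794) = 1.388

1.39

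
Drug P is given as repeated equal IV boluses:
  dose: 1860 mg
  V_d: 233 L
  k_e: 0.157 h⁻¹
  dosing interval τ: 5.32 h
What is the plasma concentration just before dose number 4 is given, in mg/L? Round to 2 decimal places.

C₀ per dose = Dose / Vd = 1860 / 233 = 7.983 mg/L
Fraction remaining after one interval: r = e^(−kτ) = e^(−0.1570 × 5.32) = 0.4338
Before dose 4, 3 doses have been given (aged 1τ, 2τ, 3τ).
C_trough = C₀ × (r + r² + … + r^3) = C₀ × r(1−r^3)/(1−r)
        = 7.983 × 0.4338 × (1 − 0.08163) / (1 − 0.4338) = 5.617 mg/L

5.62 mg/L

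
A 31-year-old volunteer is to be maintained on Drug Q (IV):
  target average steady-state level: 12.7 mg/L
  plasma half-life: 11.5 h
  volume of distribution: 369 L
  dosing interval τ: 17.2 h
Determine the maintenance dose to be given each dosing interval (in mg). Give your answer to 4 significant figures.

k = ln2 / t½ = 0.693147 / 11.5 = 0.06027 h⁻¹
CL = k × Vd = 0.06027 × 369 = 22.24 L/h
At steady state, Dose/τ = Css × CL.
Dose = Css × CL × τ = 12.7 × 22.24 × 17.2 = 4858 mg

4858 mg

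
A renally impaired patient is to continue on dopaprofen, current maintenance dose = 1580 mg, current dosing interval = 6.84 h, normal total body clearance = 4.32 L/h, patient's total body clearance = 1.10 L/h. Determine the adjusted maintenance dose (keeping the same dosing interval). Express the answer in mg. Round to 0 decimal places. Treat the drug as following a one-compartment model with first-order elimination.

To keep the same average steady-state level, dosing rate must scale with clearance.
CL ratio = 1.10 / 4.32 = 0.2546
New dose (same interval) = 1580 × 0.2546 = 402.3 mg

402 mg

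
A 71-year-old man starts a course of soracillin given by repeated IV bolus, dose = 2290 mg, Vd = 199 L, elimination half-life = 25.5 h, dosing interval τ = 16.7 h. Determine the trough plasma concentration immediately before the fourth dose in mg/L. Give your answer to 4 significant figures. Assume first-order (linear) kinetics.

C₀ per dose = Dose / Vd = 2290 / 199 = 11.51 mg/L
k = ln2 / t½ = 0.693147 / 25.5 = 0.02718 h⁻¹
Fraction remaining after one interval: r = e^(−kτ) = e^(−0.02718 × 16.7) = 0.6351
Before dose 4, 3 doses have been given (aged 1τ, 2τ, 3τ).
C_trough = C₀ × (r + r² + … + r^3) = C₀ × r(1−r^3)/(1−r)
        = 11.51 × 0.6351 × (1 − 0.2562) / (1 − 0.6351) = 14.90 mg/L

14.90 mg/L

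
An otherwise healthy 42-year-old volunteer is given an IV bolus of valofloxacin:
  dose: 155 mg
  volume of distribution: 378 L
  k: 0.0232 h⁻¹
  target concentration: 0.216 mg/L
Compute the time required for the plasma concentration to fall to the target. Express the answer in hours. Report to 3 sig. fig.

C₀ = Dose / Vd = 155.0 / 378 = 0.4101 mg/L
t = ln(C₀ / C) / k = ln(0.4101 / 0.216) / 0.02320
  = ln(1.899) / 0.02320 = 0.6413 / 0.02320 = 27.64 h

27.6 h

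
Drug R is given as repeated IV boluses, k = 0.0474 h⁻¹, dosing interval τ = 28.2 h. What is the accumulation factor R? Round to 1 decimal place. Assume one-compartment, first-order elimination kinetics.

1.4

e^(−kτ) = e^(−0.04740 × 28.2) = 0.2627
Accumulation ratio R = 1 / (1 − e^(−kτ)) = 1 / (1 − 0.2627) = 1.356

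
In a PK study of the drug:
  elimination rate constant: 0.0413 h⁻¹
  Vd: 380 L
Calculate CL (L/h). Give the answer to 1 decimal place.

CL = k × Vd = 0.0413 × 380 = 15.69 L/h

15.7 L/h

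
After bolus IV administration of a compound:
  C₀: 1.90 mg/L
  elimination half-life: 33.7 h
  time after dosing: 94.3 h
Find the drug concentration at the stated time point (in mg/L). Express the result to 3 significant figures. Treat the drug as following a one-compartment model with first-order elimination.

0.273 mg/L

k = ln2 / t½ = 0.693147 / 33.7 = 0.02057 h⁻¹
C = C₀ · e^(−k·t) = 1.900 × e^(−0.02057 × 94.3)
  = 1.900 × 0.1437 = 0.2730 mg/L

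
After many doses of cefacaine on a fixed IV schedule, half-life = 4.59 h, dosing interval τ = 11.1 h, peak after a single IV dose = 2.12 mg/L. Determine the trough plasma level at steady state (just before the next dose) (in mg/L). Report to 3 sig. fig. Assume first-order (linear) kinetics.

k = ln2 / t½ = 0.693147 / 4.59 = 0.1510 h⁻¹
e^(−kτ) = e^(−0.1510 × 11.1) = 0.1871
Accumulation ratio R = 1 / (1 − e^(−kτ)) = 1 / (1 − 0.1871) = 1.230
Steady-state trough = C₀ × R × e^(−kτ) = 2.12 × 1.230 × 0.1871 = 0.4879 mg/L

0.488 mg/L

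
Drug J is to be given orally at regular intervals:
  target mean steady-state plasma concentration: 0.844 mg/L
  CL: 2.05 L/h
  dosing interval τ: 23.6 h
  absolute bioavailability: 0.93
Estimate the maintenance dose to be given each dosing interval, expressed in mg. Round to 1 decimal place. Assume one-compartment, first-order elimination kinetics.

At steady state, F × (Dose/τ) = Css × CL.
Dose = Css × CL × τ / F = 0.844 × 2.050 × 23.6 / 0.93 = 43.91 mg

43.9 mg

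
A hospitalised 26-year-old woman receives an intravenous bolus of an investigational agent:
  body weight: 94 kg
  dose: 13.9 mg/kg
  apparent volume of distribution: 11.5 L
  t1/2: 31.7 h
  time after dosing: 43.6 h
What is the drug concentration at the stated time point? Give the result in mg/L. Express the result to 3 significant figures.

43.8 mg/L

Total dose = 13.9 × 94 = 1307 mg
C₀ = Dose / Vd = 1307 / 11.5 = 113.7 mg/L
k = ln2 / t½ = 0.693147 / 31.7 = 0.02187 h⁻¹
C = C₀ · e^(−k·t) = 113.7 × e^(−0.02187 × 43.6)
  = 113.7 × 0.3854 = 43.82 mg/L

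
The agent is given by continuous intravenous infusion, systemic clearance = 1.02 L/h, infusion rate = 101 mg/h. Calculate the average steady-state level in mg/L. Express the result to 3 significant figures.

99.0 mg/L

At steady state Css = R₀ / CL = 101 / 1.020 = 99.02 mg/L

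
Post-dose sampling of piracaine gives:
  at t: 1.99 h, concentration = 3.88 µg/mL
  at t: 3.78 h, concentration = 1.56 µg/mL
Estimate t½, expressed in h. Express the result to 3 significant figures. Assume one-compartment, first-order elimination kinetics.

1.36 h

k = ln(C₁/C₂) / (t₂ − t₁) = ln(3.88/1.56) / (3.78 − 1.99)
  = 0.9111 / 1.790 = 0.5090 h⁻¹
t½ = ln2 / k = 0.693147 / 0.5090 = 1.362 h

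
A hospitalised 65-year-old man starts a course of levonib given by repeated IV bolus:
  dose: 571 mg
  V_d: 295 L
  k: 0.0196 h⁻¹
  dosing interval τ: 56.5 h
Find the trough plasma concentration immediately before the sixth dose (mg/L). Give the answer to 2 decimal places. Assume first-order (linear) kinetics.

0.95 mg/L

C₀ per dose = Dose / Vd = 571 / 295 = 1.936 mg/L
Fraction remaining after one interval: r = e^(−kτ) = e^(−0.01960 × 56.5) = 0.3304
Before dose 6, 5 doses have been given (aged 1τ, 2τ, 3τ, 4τ, 5τ).
C_trough = C₀ × (r + r² + … + r^5) = C₀ × r(1−r^5)/(1−r)
        = 1.936 × 0.3304 × (1 − 0.003937) / (1 − 0.3304) = 0.9515 mg/L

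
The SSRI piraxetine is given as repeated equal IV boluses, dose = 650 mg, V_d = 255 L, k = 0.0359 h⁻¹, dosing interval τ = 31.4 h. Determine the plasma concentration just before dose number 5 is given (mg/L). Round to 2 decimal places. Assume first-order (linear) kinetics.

C₀ per dose = Dose / Vd = 650 / 255 = 2.549 mg/L
Fraction remaining after one interval: r = e^(−kτ) = e^(−0.03590 × 31.4) = 0.3239
Before dose 5, 4 doses have been given (aged 1τ, 2τ, 3τ, 4τ).
C_trough = C₀ × (r + r² + … + r^4) = C₀ × r(1−r^4)/(1−r)
        = 2.549 × 0.3239 × (1 − 0.01101) / (1 − 0.3239) = 1.208 mg/L

1.21 mg/L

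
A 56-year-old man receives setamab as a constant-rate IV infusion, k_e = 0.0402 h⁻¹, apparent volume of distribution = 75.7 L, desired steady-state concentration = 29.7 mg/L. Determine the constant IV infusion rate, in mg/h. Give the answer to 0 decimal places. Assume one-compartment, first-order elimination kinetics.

CL = k × Vd = 0.04020 × 75.7 = 3.043 L/h
At steady state, infusion rate R₀ = Css × CL = 29.7 × 3.043 = 90.38 mg/h

90 mg/h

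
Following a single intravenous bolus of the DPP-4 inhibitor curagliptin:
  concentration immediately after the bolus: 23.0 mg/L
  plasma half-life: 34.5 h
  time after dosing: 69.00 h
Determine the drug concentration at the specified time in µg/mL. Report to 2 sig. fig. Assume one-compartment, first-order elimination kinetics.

k = ln2 / t½ = 0.693147 / 34.5 = 0.02009 h⁻¹
t / t½ = 69.00 / 34.5 = 2 half-lives
C = C₀ × (1/2)^2 = 23.00 × 0.2500 = 5.750 mg/L
(5.750 mg/L = 5.750 µg/mL)

5.8 µg/mL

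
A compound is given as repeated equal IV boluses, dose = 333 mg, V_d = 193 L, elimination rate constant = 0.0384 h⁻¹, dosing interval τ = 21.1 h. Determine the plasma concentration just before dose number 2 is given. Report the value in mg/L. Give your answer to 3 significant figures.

0.767 mg/L

C₀ per dose = Dose / Vd = 333 / 193 = 1.725 mg/L
Fraction remaining after one interval: r = e^(−kτ) = e^(−0.03840 × 21.1) = 0.4448
Before dose 2, 1 dose has been given (aged 1τ).
C_trough = C₀ × r = 1.725 × 0.4448 = 0.7673 mg/L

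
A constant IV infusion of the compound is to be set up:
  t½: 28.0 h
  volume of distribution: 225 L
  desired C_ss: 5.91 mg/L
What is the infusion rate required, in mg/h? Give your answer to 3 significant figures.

k = ln2 / t½ = 0.693147 / 28.0 = 0.02476 h⁻¹
CL = k × Vd = 0.02476 × 225 = 5.571 L/h
At steady state, infusion rate R₀ = Css × CL = 5.91 × 5.571 = 32.92 mg/h

32.9 mg/h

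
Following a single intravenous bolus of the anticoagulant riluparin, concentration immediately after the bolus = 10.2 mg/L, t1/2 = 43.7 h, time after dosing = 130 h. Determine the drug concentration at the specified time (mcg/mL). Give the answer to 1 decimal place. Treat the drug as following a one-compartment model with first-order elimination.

k = ln2 / t½ = 0.693147 / 43.7 = 0.01586 h⁻¹
C = C₀ · e^(−k·t) = 10.20 × e^(−0.01586 × 130)
  = 10.20 × 0.1272 = 1.297 mg/L
(1.297 mg/L = 1.297 mcg/mL)

1.3 mcg/mL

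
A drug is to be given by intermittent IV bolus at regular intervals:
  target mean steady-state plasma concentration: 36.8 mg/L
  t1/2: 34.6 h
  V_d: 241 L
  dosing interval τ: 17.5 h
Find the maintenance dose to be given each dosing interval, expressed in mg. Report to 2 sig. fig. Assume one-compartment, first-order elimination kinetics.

k = ln2 / t½ = 0.693147 / 34.6 = 0.02003 h⁻¹
CL = k × Vd = 0.02003 × 241 = 4.827 L/h
At steady state, Dose/τ = Css × CL.
Dose = Css × CL × τ = 36.8 × 4.827 × 17.5 = 3109 mg

3100 mg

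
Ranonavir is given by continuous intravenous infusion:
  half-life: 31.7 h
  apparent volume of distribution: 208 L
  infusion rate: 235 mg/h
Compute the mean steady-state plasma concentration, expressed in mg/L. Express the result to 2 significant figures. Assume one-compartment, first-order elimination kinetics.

52 mg/L

k = ln2 / t½ = 0.693147 / 31.7 = 0.02187 h⁻¹
CL = k × Vd = 0.02187 × 208 = 4.549 L/h
At steady state Css = R₀ / CL = 235 / 4.549 = 51.66 mg/L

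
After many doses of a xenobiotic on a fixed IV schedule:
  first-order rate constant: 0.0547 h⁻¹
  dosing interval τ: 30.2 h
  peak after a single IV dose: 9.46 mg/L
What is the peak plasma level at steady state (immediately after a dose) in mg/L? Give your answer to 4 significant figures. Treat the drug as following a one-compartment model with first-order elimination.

e^(−kτ) = e^(−0.05470 × 30.2) = 0.1917
Accumulation ratio R = 1 / (1 − e^(−kτ)) = 1 / (1 − 0.1917) = 1.237
Steady-state peak = C₀ × R = 9.46 × 1.237 = 11.70 mg/L

11.70 mg/L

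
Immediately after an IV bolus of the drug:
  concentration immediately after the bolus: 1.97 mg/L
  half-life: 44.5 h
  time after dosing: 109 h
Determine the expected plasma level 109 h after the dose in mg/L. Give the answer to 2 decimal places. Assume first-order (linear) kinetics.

0.36 mg/L

k = ln2 / t½ = 0.693147 / 44.5 = 0.01558 h⁻¹
C = C₀ · e^(−k·t) = 1.970 × e^(−0.01558 × 109)
  = 1.970 × 0.1830 = 0.3605 mg/L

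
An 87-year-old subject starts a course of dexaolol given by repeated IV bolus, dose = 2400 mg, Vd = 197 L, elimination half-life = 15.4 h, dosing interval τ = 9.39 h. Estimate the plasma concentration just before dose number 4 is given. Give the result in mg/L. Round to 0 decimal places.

17 mg/L

C₀ per dose = Dose / Vd = 2400 / 197 = 12.18 mg/L
k = ln2 / t½ = 0.693147 / 15.4 = 0.04501 h⁻¹
Fraction remaining after one interval: r = e^(−kτ) = e^(−0.04501 × 9.39) = 0.6553
Before dose 4, 3 doses have been given (aged 1τ, 2τ, 3τ).
C_trough = C₀ × (r + r² + … + r^3) = C₀ × r(1−r^3)/(1−r)
        = 12.18 × 0.6553 × (1 − 0.2814) / (1 − 0.6553) = 16.64 mg/L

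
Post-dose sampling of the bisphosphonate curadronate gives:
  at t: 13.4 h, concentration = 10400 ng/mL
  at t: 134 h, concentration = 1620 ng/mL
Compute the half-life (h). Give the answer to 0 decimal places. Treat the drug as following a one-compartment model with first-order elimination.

k = ln(C₁/C₂) / (t₂ − t₁) = ln(10400/1620) / (134 − 13.4)
  = 1.859 / 120.6 = 0.01541 h⁻¹
t½ = ln2 / k = 0.693147 / 0.01541 = 44.98 h

45 h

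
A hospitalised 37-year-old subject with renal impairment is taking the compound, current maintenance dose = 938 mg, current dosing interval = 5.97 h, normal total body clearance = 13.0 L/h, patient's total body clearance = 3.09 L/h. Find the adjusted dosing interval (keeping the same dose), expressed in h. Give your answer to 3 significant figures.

To keep the same average steady-state level, dosing rate must scale with clearance.
CL ratio = 3.09 / 13.0 = 0.2377
New interval (same dose) = 5.97 / 0.2377 = 25.12 h

25.1 h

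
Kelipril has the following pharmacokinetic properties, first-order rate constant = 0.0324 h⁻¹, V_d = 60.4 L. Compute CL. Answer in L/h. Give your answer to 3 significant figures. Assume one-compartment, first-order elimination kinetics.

CL = k × Vd = 0.0324 × 60.4 = 1.957 L/h

1.96 L/h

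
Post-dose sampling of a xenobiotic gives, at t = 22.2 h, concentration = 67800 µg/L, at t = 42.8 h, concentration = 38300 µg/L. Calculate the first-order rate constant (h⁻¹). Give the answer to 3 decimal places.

k = ln(C₁/C₂) / (t₂ − t₁) = ln(67800/38300) / (42.8 − 22.2)
  = 0.5711 / 20.60 = 0.02772 h⁻¹

0.028 h⁻¹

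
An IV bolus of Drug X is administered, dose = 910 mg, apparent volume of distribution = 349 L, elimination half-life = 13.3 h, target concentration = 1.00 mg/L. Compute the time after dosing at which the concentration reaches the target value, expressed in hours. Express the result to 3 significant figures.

18.4 h

C₀ = Dose / Vd = 910.0 / 349 = 2.607 mg/L
k = ln2 / t½ = 0.693147 / 13.3 = 0.05212 h⁻¹
t = ln(C₀ / C) / k = ln(2.607 / 1.00) / 0.05212
  = ln(2.607) / 0.05212 = 0.9582 / 0.05212 = 18.38 h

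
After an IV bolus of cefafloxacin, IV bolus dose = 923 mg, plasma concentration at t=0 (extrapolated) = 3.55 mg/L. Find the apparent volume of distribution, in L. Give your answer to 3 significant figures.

Vd = Dose / C₀ = 923.0 / 3.55 = 260.0 L

260 L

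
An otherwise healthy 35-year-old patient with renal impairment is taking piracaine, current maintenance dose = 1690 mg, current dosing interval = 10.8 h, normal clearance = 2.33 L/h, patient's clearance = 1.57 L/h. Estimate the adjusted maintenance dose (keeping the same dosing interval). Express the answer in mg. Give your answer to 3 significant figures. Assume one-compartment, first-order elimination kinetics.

To keep the same average steady-state level, dosing rate must scale with clearance.
CL ratio = 1.57 / 2.33 = 0.6738
New dose (same interval) = 1690 × 0.6738 = 1139 mg

1140 mg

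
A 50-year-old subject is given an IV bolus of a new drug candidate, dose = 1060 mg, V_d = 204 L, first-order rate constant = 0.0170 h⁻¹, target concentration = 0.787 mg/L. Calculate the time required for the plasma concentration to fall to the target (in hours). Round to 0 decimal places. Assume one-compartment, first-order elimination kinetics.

111 h

C₀ = Dose / Vd = 1060 / 204 = 5.196 mg/L
t = ln(C₀ / C) / k = ln(5.196 / 0.787) / 0.01700
  = ln(6.602) / 0.01700 = 1.887 / 0.01700 = 111.0 h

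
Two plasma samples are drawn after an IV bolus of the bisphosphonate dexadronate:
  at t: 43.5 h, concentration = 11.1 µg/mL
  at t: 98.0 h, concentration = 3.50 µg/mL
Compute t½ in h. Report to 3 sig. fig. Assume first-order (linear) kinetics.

32.7 h

k = ln(C₁/C₂) / (t₂ − t₁) = ln(11.1/3.50) / (98.0 − 43.5)
  = 1.154 / 54.50 = 0.02117 h⁻¹
t½ = ln2 / k = 0.693147 / 0.02117 = 32.74 h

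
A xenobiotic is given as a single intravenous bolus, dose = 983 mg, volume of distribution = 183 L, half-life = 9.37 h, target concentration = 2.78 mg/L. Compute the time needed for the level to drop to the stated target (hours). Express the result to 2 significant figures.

C₀ = Dose / Vd = 983.0 / 183 = 5.372 mg/L
k = ln2 / t½ = 0.693147 / 9.37 = 0.07398 h⁻¹
t = ln(C₀ / C) / k = ln(5.372 / 2.78) / 0.07398
  = ln(1.932) / 0.07398 = 0.6586 / 0.07398 = 8.902 h

8.9 h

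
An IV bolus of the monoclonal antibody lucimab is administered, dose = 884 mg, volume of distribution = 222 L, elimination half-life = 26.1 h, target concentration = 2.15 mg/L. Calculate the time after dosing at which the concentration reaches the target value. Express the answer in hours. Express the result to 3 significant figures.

C₀ = Dose / Vd = 884.0 / 222 = 3.982 mg/L
k = ln2 / t½ = 0.693147 / 26.1 = 0.02656 h⁻¹
t = ln(C₀ / C) / k = ln(3.982 / 2.15) / 0.02656
  = ln(1.852) / 0.02656 = 0.6163 / 0.02656 = 23.20 h

23.2 h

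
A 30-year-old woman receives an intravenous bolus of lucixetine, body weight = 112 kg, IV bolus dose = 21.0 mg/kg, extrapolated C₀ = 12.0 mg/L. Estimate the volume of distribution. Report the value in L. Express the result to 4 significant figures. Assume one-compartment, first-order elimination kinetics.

Dose = 21.0 × 112 = 2352 mg
Vd = Dose / C₀ = 2352 / 12.0 = 196.0 L

196.0 L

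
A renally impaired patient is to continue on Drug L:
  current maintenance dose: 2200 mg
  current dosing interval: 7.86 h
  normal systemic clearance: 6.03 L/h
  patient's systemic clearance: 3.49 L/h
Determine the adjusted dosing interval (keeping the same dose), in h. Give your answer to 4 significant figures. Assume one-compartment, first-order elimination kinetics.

13.58 h

To keep the same average steady-state level, dosing rate must scale with clearance.
CL ratio = 3.49 / 6.03 = 0.5788
New interval (same dose) = 7.86 / 0.5788 = 13.58 h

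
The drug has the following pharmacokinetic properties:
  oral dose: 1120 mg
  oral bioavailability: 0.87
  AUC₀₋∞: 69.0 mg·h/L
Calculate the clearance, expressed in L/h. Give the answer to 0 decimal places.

14 L/h

CL = F·Dose / AUC = 0.87 × 1120 / 69.0 = 14.12 L/h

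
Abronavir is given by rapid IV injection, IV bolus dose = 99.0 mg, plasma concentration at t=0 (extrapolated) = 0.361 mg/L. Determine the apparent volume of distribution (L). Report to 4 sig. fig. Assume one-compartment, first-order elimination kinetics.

Vd = Dose / C₀ = 99.00 / 0.361 = 274.2 L

274.2 L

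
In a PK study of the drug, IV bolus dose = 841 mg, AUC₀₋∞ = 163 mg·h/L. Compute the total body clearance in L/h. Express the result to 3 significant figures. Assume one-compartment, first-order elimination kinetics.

5.16 L/h

CL = Dose / AUC = 841 / 163 = 5.160 L/h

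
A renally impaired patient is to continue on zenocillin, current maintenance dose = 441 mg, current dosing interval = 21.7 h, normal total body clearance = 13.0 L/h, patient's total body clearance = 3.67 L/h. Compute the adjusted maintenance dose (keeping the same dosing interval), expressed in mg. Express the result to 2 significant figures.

To keep the same average steady-state level, dosing rate must scale with clearance.
CL ratio = 3.67 / 13.0 = 0.2823
New dose (same interval) = 441 × 0.2823 = 124.5 mg

120 mg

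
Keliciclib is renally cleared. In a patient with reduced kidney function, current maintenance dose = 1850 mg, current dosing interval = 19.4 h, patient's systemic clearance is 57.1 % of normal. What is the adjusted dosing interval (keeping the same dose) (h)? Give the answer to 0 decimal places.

34 h

To keep the same average steady-state level, dosing rate must scale with clearance.
CL ratio = 57.1 / 100 = 0.5710
New interval (same dose) = 19.4 / 0.5710 = 33.98 h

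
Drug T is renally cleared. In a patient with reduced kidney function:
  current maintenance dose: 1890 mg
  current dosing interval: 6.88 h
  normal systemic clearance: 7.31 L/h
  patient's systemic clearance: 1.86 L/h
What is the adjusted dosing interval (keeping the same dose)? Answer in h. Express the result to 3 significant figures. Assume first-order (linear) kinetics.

27.0 h

To keep the same average steady-state level, dosing rate must scale with clearance.
CL ratio = 1.86 / 7.31 = 0.2544
New interval (same dose) = 6.88 / 0.2544 = 27.04 h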